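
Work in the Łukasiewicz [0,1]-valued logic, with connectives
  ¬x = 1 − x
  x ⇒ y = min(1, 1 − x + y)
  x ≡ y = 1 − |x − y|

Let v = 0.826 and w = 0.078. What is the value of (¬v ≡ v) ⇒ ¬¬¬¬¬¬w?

0.730

¬v = 1 − 0.826 = 0.174
¬v ≡ v = 1 − |0.174 − 0.826| = 1 − 0.652 = 0.348
¬w = 1 − 0.078 = 0.922
¬¬w = 1 − 0.922 = 0.078
¬¬¬w = 1 − 0.078 = 0.922
¬¬¬¬w = 1 − 0.922 = 0.078
¬¬¬¬¬w = 1 − 0.078 = 0.922
¬¬¬¬¬¬w = 1 − 0.922 = 0.078
(¬v ≡ v) ⇒ ¬¬¬¬¬¬w = min(1, 1 − 0.348 + 0.078) = min(1, 0.730) = 0.730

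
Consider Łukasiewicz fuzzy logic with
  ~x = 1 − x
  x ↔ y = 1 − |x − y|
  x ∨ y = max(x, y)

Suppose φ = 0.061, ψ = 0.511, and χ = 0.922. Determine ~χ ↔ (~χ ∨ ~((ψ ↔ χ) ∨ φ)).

~χ = 1 − 0.922 = 0.078
ψ ↔ χ = 1 − |0.511 − 0.922| = 1 − 0.411 = 0.589
(ψ ↔ χ) ∨ φ = max(0.589, 0.061) = 0.589
~((ψ ↔ χ) ∨ φ) = 1 − 0.589 = 0.411
~χ ∨ ~((ψ ↔ χ) ∨ φ) = max(0.078, 0.411) = 0.411
~χ ↔ (~χ ∨ ~((ψ ↔ χ) ∨ φ)) = 1 − |0.078 − 0.411| = 1 − 0.333 = 0.667

0.667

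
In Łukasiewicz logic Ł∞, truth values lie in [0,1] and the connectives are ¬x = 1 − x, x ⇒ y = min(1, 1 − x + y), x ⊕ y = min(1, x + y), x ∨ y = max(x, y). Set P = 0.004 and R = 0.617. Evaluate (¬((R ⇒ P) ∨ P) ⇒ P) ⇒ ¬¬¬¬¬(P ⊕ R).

R ⇒ P = min(1, 1 − 0.617 + 0.004) = min(1, 0.387) = 0.387
(R ⇒ P) ∨ P = max(0.387, 0.004) = 0.387
¬((R ⇒ P) ∨ P) = 1 − 0.387 = 0.613
¬((R ⇒ P) ∨ P) ⇒ P = min(1, 1 − 0.613 + 0.004) = min(1, 0.391) = 0.391
P ⊕ R = min(1, 0.004 + 0.617) = min(1, 0.621) = 0.621
¬(P ⊕ R) = 1 − 0.621 = 0.379
¬¬(P ⊕ R) = 1 − 0.379 = 0.621
¬¬¬(P ⊕ R) = 1 − 0.621 = 0.379
¬¬¬¬(P ⊕ R) = 1 − 0.379 = 0.621
¬¬¬¬¬(P ⊕ R) = 1 − 0.621 = 0.379
(¬((R ⇒ P) ∨ P) ⇒ P) ⇒ ¬¬¬¬¬(P ⊕ R) = min(1, 1 − 0.391 + 0.379) = min(1, 0.988) = 0.988

0.988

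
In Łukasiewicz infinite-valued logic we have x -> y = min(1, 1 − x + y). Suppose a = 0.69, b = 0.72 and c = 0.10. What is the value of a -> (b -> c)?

0.69

b -> c = min(1, 1 − 0.72 + 0.10) = min(1, 0.38) = 0.38
a -> (b -> c) = min(1, 1 − 0.69 + 0.38) = min(1, 0.69) = 0.69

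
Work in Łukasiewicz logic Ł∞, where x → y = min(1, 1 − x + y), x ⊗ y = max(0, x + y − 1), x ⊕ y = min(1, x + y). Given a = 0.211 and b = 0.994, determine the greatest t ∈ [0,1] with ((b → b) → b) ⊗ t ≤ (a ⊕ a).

b → b = min(1, 1 − 0.994 + 0.994) = min(1, 1.000) = 1.000
(b → b) → b = min(1, 1 − 1.000 + 0.994) = min(1, 0.994) = 0.994
So the left factor is (b → b) → b = 0.994.
a ⊕ a = min(1, 0.211 + 0.211) = min(1, 0.422) = 0.422
So the right-hand bound is a ⊕ a = 0.422.
The residuum of the Łukasiewicz t-norm gives the supremum: min(1, 1 − 0.994 + 0.422).
1 − 0.994 + 0.422 = 0.428, so t = min(1, 0.428) = 0.428.
Check: 0.994 ⊗ 0.428 = max(0, 0.422) = 0.422 ≤ 0.422.

0.428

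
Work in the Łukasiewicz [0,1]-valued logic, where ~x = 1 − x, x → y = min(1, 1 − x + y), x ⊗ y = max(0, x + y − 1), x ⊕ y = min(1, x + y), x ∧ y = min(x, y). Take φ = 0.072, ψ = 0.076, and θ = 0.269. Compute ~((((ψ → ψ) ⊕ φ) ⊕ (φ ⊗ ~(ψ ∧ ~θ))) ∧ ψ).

0.924

ψ → ψ = min(1, 1 − 0.076 + 0.076) = min(1, 1.000) = 1.000
(ψ → ψ) ⊕ φ = min(1, 1.000 + 0.072) = min(1, 1.072) = 1.000
~θ = 1 − 0.269 = 0.731
ψ ∧ ~θ = min(0.076, 0.731) = 0.076
~(ψ ∧ ~θ) = 1 − 0.076 = 0.924
φ ⊗ ~(ψ ∧ ~θ) = max(0, 0.072 + 0.924 − 1) = max(0, -0.004) = 0.000
((ψ → ψ) ⊕ φ) ⊕ (φ ⊗ ~(ψ ∧ ~θ)) = min(1, 1.000 + 0.000) = min(1, 1.000) = 1.000
(((ψ → ψ) ⊕ φ) ⊕ (φ ⊗ ~(ψ ∧ ~θ))) ∧ ψ = min(1.000, 0.076) = 0.076
~((((ψ → ψ) ⊕ φ) ⊕ (φ ⊗ ~(ψ ∧ ~θ))) ∧ ψ) = 1 − 0.076 = 0.924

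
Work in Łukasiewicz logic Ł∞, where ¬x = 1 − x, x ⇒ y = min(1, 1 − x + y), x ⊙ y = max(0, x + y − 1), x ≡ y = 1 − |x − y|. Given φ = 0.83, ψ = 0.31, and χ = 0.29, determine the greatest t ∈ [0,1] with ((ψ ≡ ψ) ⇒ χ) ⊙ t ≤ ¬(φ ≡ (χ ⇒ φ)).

0.88

ψ ≡ ψ = 1 − |0.31 − 0.31| = 1 − 0.00 = 1.00
(ψ ≡ ψ) ⇒ χ = min(1, 1 − 1.00 + 0.29) = min(1, 0.29) = 0.29
So the left factor is (ψ ≡ ψ) ⇒ χ = 0.29.
χ ⇒ φ = min(1, 1 − 0.29 + 0.83) = min(1, 1.54) = 1.00
φ ≡ (χ ⇒ φ) = 1 − |0.83 − 1.00| = 1 − 0.17 = 0.83
¬(φ ≡ (χ ⇒ φ)) = 1 − 0.83 = 0.17
So the right-hand bound is ¬(φ ≡ (χ ⇒ φ)) = 0.17.
The residuum of the Łukasiewicz t-norm gives the supremum: min(1, 1 − 0.29 + 0.17).
1 − 0.29 + 0.17 = 0.88, so t = min(1, 0.88) = 0.88.
Check: 0.29 ⊙ 0.88 = max(0, 0.17) = 0.17 ≤ 0.17.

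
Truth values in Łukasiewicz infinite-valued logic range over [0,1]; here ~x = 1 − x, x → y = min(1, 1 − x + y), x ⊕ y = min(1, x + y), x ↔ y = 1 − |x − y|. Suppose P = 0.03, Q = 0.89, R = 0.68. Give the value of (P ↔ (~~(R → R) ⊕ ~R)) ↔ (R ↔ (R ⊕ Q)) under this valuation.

0.35

R → R = min(1, 1 − 0.68 + 0.68) = min(1, 1.00) = 1.00
~(R → R) = 1 − 1.00 = 0.00
~~(R → R) = 1 − 0.00 = 1.00
~R = 1 − 0.68 = 0.32
~~(R → R) ⊕ ~R = min(1, 1.00 + 0.32) = min(1, 1.32) = 1.00
P ↔ (~~(R → R) ⊕ ~R) = 1 − |0.03 − 1.00| = 1 − 0.97 = 0.03
R ⊕ Q = min(1, 0.68 + 0.89) = min(1, 1.57) = 1.00
R ↔ (R ⊕ Q) = 1 − |0.68 − 1.00| = 1 − 0.32 = 0.68
(P ↔ (~~(R → R) ⊕ ~R)) ↔ (R ↔ (R ⊕ Q)) = 1 − |0.03 − 0.68| = 1 − 0.65 = 0.35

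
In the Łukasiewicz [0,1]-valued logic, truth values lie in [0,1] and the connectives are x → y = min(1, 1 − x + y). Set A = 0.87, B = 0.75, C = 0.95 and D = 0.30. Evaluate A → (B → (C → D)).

0.73

C → D = min(1, 1 − 0.95 + 0.30) = min(1, 0.35) = 0.35
B → (C → D) = min(1, 1 − 0.75 + 0.35) = min(1, 0.60) = 0.60
A → (B → (C → D)) = min(1, 1 − 0.87 + 0.60) = min(1, 0.73) = 0.73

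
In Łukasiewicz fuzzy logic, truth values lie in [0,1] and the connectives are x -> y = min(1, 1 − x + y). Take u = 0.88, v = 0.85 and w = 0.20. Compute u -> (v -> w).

v -> w = min(1, 1 − 0.85 + 0.20) = min(1, 0.35) = 0.35
u -> (v -> w) = min(1, 1 − 0.88 + 0.35) = min(1, 0.47) = 0.47

0.47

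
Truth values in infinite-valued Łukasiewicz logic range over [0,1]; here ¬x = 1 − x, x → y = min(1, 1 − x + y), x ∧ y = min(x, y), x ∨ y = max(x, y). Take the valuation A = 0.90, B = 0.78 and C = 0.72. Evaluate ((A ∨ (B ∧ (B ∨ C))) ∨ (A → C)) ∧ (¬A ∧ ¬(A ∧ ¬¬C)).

B ∨ C = max(0.78, 0.72) = 0.78
B ∧ (B ∨ C) = min(0.78, 0.78) = 0.78
A ∨ (B ∧ (B ∨ C)) = max(0.90, 0.78) = 0.90
A → C = min(1, 1 − 0.90 + 0.72) = min(1, 0.82) = 0.82
(A ∨ (B ∧ (B ∨ C))) ∨ (A → C) = max(0.90, 0.82) = 0.90
¬A = 1 − 0.90 = 0.10
¬C = 1 − 0.72 = 0.28
¬¬C = 1 − 0.28 = 0.72
A ∧ ¬¬C = min(0.90, 0.72) = 0.72
¬(A ∧ ¬¬C) = 1 − 0.72 = 0.28
¬A ∧ ¬(A ∧ ¬¬C) = min(0.10, 0.28) = 0.10
((A ∨ (B ∧ (B ∨ C))) ∨ (A → C)) ∧ (¬A ∧ ¬(A ∧ ¬¬C)) = min(0.90, 0.10) = 0.10

0.10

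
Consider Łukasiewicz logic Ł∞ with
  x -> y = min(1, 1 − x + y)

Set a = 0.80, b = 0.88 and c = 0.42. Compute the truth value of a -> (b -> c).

b -> c = min(1, 1 − 0.88 + 0.42) = min(1, 0.54) = 0.54
a -> (b -> c) = min(1, 1 − 0.80 + 0.54) = min(1, 0.74) = 0.74

0.74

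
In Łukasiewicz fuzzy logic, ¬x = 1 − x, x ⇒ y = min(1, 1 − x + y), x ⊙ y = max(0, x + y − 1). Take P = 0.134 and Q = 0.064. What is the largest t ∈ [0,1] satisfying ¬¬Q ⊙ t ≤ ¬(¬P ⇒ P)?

¬Q = 1 − 0.064 = 0.936
¬¬Q = 1 − 0.936 = 0.064
So the left factor is ¬¬Q = 0.064.
¬P = 1 − 0.134 = 0.866
¬P ⇒ P = min(1, 1 − 0.866 + 0.134) = min(1, 0.268) = 0.268
¬(¬P ⇒ P) = 1 − 0.268 = 0.732
So the right-hand bound is ¬(¬P ⇒ P) = 0.732.
The residuum of the Łukasiewicz t-norm gives the supremum: min(1, 1 − 0.064 + 0.732).
1 − 0.064 + 0.732 = 1.668, so t = min(1, 1.668) = 1.000.
Check: 0.064 ⊙ 1.000 = max(0, 0.064) = 0.064 ≤ 0.732.

1.000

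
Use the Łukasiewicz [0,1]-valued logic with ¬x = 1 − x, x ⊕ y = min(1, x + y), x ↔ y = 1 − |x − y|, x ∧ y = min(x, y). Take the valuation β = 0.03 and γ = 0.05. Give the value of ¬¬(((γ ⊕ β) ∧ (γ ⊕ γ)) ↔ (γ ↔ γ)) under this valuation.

0.08

γ ⊕ β = min(1, 0.05 + 0.03) = min(1, 0.08) = 0.08
γ ⊕ γ = min(1, 0.05 + 0.05) = min(1, 0.10) = 0.10
(γ ⊕ β) ∧ (γ ⊕ γ) = min(0.08, 0.10) = 0.08
γ ↔ γ = 1 − |0.05 − 0.05| = 1 − 0.00 = 1.00
((γ ⊕ β) ∧ (γ ⊕ γ)) ↔ (γ ↔ γ) = 1 − |0.08 − 1.00| = 1 − 0.92 = 0.08
¬(((γ ⊕ β) ∧ (γ ⊕ γ)) ↔ (γ ↔ γ)) = 1 − 0.08 = 0.92
¬¬(((γ ⊕ β) ∧ (γ ⊕ γ)) ↔ (γ ↔ γ)) = 1 − 0.92 = 0.08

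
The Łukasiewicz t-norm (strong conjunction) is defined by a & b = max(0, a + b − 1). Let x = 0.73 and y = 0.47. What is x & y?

x & y = max(0, 0.73 + 0.47 − 1) = max(0, 0.20) = 0.20
For comparison, the Gödel (minimum) t-norm min(a, b) would give 0.47.

0.20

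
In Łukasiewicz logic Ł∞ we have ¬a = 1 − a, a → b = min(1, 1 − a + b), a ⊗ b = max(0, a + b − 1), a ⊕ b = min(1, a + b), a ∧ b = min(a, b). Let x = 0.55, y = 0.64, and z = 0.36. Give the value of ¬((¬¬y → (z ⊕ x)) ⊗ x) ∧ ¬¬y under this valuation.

¬y = 1 − 0.64 = 0.36
¬¬y = 1 − 0.36 = 0.64
z ⊕ x = min(1, 0.36 + 0.55) = min(1, 0.91) = 0.91
¬¬y → (z ⊕ x) = min(1, 1 − 0.64 + 0.91) = min(1, 1.27) = 1.00
(¬¬y → (z ⊕ x)) ⊗ x = max(0, 1.00 + 0.55 − 1) = max(0, 0.55) = 0.55
¬((¬¬y → (z ⊕ x)) ⊗ x) = 1 − 0.55 = 0.45
¬((¬¬y → (z ⊕ x)) ⊗ x) ∧ ¬¬y = min(0.45, 0.64) = 0.45

0.45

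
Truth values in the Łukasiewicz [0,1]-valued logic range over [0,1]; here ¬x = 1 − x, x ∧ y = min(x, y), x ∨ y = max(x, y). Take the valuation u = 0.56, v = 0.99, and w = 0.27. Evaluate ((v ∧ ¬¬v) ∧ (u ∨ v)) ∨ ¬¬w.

0.99

¬v = 1 − 0.99 = 0.01
¬¬v = 1 − 0.01 = 0.99
v ∧ ¬¬v = min(0.99, 0.99) = 0.99
u ∨ v = max(0.56, 0.99) = 0.99
(v ∧ ¬¬v) ∧ (u ∨ v) = min(0.99, 0.99) = 0.99
¬w = 1 − 0.27 = 0.73
¬¬w = 1 − 0.73 = 0.27
((v ∧ ¬¬v) ∧ (u ∨ v)) ∨ ¬¬w = max(0.99, 0.27) = 0.99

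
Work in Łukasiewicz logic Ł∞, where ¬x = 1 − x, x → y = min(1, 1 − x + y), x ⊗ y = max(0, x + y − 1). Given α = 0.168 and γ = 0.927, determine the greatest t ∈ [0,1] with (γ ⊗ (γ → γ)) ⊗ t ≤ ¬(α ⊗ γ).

0.978

γ → γ = min(1, 1 − 0.927 + 0.927) = min(1, 1.000) = 1.000
γ ⊗ (γ → γ) = max(0, 0.927 + 1.000 − 1) = max(0, 0.927) = 0.927
So the left factor is γ ⊗ (γ → γ) = 0.927.
α ⊗ γ = max(0, 0.168 + 0.927 − 1) = max(0, 0.095) = 0.095
¬(α ⊗ γ) = 1 − 0.095 = 0.905
So the right-hand bound is ¬(α ⊗ γ) = 0.905.
The residuum of the Łukasiewicz t-norm gives the supremum: min(1, 1 − 0.927 + 0.905).
1 − 0.927 + 0.905 = 0.978, so t = min(1, 0.978) = 0.978.
Check: 0.927 ⊗ 0.978 = max(0, 0.905) = 0.905 ≤ 0.905.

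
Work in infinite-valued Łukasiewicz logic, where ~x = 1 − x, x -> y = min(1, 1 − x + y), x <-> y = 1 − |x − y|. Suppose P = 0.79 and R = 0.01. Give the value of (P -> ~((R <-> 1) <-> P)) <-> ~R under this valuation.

1.00

R <-> 1 = 1 − |0.01 − 1.00| = 1 − 0.99 = 0.01
(R <-> 1) <-> P = 1 − |0.01 − 0.79| = 1 − 0.78 = 0.22
~((R <-> 1) <-> P) = 1 − 0.22 = 0.78
P -> ~((R <-> 1) <-> P) = min(1, 1 − 0.79 + 0.78) = min(1, 0.99) = 0.99
~R = 1 − 0.01 = 0.99
(P -> ~((R <-> 1) <-> P)) <-> ~R = 1 − |0.99 − 0.99| = 1 − 0.00 = 1.00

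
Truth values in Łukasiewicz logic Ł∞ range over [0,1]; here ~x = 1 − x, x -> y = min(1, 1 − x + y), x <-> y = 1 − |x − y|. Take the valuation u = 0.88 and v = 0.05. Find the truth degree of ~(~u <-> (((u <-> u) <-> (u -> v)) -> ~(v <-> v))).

0.71

~u = 1 − 0.88 = 0.12
u <-> u = 1 − |0.88 − 0.88| = 1 − 0.00 = 1.00
u -> v = min(1, 1 − 0.88 + 0.05) = min(1, 0.17) = 0.17
(u <-> u) <-> (u -> v) = 1 − |1.00 − 0.17| = 1 − 0.83 = 0.17
v <-> v = 1 − |0.05 − 0.05| = 1 − 0.00 = 1.00
~(v <-> v) = 1 − 1.00 = 0.00
((u <-> u) <-> (u -> v)) -> ~(v <-> v) = min(1, 1 − 0.17 + 0.00) = min(1, 0.83) = 0.83
~u <-> (((u <-> u) <-> (u -> v)) -> ~(v <-> v)) = 1 − |0.12 − 0.83| = 1 − 0.71 = 0.29
~(~u <-> (((u <-> u) <-> (u -> v)) -> ~(v <-> v))) = 1 − 0.29 = 0.71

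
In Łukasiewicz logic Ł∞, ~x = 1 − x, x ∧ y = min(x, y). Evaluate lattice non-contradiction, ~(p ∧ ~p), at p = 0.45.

0.55

~p = 1 − 0.45 = 0.55
p ∧ ~p = min(0.45, 0.55) = 0.45
~(p ∧ ~p) = 1 − 0.45 = 0.55
(The value 0.55 < 1 shows this instance is not satisfied; not a Ł∞-tautology — its value is 1 − min(a, 1−a).)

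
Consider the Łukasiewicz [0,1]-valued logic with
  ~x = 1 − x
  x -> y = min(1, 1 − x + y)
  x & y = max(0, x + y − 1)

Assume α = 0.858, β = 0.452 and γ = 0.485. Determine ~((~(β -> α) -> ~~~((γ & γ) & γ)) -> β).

β -> α = min(1, 1 − 0.452 + 0.858) = min(1, 1.406) = 1.000
~(β -> α) = 1 − 1.000 = 0.000
γ & γ = max(0, 0.485 + 0.485 − 1) = max(0, -0.030) = 0.000
(γ & γ) & γ = max(0, 0.000 + 0.485 − 1) = max(0, -0.515) = 0.000
~((γ & γ) & γ) = 1 − 0.000 = 1.000
~~((γ & γ) & γ) = 1 − 1.000 = 0.000
~~~((γ & γ) & γ) = 1 − 0.000 = 1.000
~(β -> α) -> ~~~((γ & γ) & γ) = min(1, 1 − 0.000 + 1.000) = min(1, 2.000) = 1.000
(~(β -> α) -> ~~~((γ & γ) & γ)) -> β = min(1, 1 − 1.000 + 0.452) = min(1, 0.452) = 0.452
~((~(β -> α) -> ~~~((γ & γ) & γ)) -> β) = 1 − 0.452 = 0.548

0.548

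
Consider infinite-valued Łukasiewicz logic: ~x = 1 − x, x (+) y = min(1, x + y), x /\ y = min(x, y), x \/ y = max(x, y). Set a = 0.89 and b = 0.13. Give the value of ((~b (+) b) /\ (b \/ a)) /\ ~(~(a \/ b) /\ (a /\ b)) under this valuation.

0.89

~b = 1 − 0.13 = 0.87
~b (+) b = min(1, 0.87 + 0.13) = min(1, 1.00) = 1.00
b \/ a = max(0.13, 0.89) = 0.89
(~b (+) b) /\ (b \/ a) = min(1.00, 0.89) = 0.89
a \/ b = max(0.89, 0.13) = 0.89
~(a \/ b) = 1 − 0.89 = 0.11
a /\ b = min(0.89, 0.13) = 0.13
~(a \/ b) /\ (a /\ b) = min(0.11, 0.13) = 0.11
~(~(a \/ b) /\ (a /\ b)) = 1 − 0.11 = 0.89
((~b (+) b) /\ (b \/ a)) /\ ~(~(a \/ b) /\ (a /\ b)) = min(0.89, 0.89) = 0.89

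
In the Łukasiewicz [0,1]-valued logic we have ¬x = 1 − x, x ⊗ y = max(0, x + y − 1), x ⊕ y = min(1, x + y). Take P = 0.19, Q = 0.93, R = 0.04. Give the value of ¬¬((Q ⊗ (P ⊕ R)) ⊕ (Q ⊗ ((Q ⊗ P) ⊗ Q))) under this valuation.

0.16

P ⊕ R = min(1, 0.19 + 0.04) = min(1, 0.23) = 0.23
Q ⊗ (P ⊕ R) = max(0, 0.93 + 0.23 − 1) = max(0, 0.16) = 0.16
Q ⊗ P = max(0, 0.93 + 0.19 − 1) = max(0, 0.12) = 0.12
(Q ⊗ P) ⊗ Q = max(0, 0.12 + 0.93 − 1) = max(0, 0.05) = 0.05
Q ⊗ ((Q ⊗ P) ⊗ Q) = max(0, 0.93 + 0.05 − 1) = max(0, -0.02) = 0.00
(Q ⊗ (P ⊕ R)) ⊕ (Q ⊗ ((Q ⊗ P) ⊗ Q)) = min(1, 0.16 + 0.00) = min(1, 0.16) = 0.16
¬((Q ⊗ (P ⊕ R)) ⊕ (Q ⊗ ((Q ⊗ P) ⊗ Q))) = 1 − 0.16 = 0.84
¬¬((Q ⊗ (P ⊕ R)) ⊕ (Q ⊗ ((Q ⊗ P) ⊗ Q))) = 1 − 0.84 = 0.16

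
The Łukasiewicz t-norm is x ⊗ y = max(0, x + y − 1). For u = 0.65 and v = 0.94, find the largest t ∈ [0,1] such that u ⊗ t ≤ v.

1.00

The residuum of the Łukasiewicz t-norm gives the supremum: min(1, 1 − 0.65 + 0.94).
1 − 0.65 + 0.94 = 1.29, so t = min(1, 1.29) = 1.00.
Check: 0.65 ⊗ 1.00 = max(0, 0.65) = 0.65 ≤ 0.94.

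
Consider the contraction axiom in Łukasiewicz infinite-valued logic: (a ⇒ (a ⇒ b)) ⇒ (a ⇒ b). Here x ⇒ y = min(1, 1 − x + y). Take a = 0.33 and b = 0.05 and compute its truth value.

0.72

a ⇒ b = min(1, 1 − 0.33 + 0.05) = min(1, 0.72) = 0.72
a ⇒ (a ⇒ b) = min(1, 1 − 0.33 + 0.72) = min(1, 1.39) = 1.00
(a ⇒ (a ⇒ b)) ⇒ (a ⇒ b) = min(1, 1 − 1.00 + 0.72) = min(1, 0.72) = 0.72
(The value 0.72 < 1 shows this instance is not satisfied; fails in Ł∞ (the t-norm is not idempotent).)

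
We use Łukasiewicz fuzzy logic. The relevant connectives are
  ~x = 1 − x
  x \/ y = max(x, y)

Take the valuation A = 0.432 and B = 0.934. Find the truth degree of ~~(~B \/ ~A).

0.568

~B = 1 − 0.934 = 0.066
~A = 1 − 0.432 = 0.568
~B \/ ~A = max(0.066, 0.568) = 0.568
~(~B \/ ~A) = 1 − 0.568 = 0.432
~~(~B \/ ~A) = 1 − 0.432 = 0.568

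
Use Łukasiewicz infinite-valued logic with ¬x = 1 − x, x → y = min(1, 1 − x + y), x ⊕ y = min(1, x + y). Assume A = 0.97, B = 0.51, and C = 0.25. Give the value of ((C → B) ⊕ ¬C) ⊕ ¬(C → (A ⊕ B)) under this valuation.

C → B = min(1, 1 − 0.25 + 0.51) = min(1, 1.26) = 1.00
¬C = 1 − 0.25 = 0.75
(C → B) ⊕ ¬C = min(1, 1.00 + 0.75) = min(1, 1.75) = 1.00
A ⊕ B = min(1, 0.97 + 0.51) = min(1, 1.48) = 1.00
C → (A ⊕ B) = min(1, 1 − 0.25 + 1.00) = min(1, 1.75) = 1.00
¬(C → (A ⊕ B)) = 1 − 1.00 = 0.00
((C → B) ⊕ ¬C) ⊕ ¬(C → (A ⊕ B)) = min(1, 1.00 + 0.00) = min(1, 1.00) = 1.00

1.00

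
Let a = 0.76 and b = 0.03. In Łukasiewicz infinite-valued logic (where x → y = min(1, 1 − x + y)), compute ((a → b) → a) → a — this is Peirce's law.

a → b = min(1, 1 − 0.76 + 0.03) = min(1, 0.27) = 0.27
(a → b) → a = min(1, 1 − 0.27 + 0.76) = min(1, 1.49) = 1.00
((a → b) → a) → a = min(1, 1 − 1.00 + 0.76) = min(1, 0.76) = 0.76
(The value 0.76 < 1 shows this instance is not satisfied; not a Ł∞-tautology in general.)

0.76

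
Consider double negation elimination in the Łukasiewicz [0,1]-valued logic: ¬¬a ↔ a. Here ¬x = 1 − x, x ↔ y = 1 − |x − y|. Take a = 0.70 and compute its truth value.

¬a = 1 − 0.70 = 0.30
¬¬a = 1 − 0.30 = 0.70
¬¬a ↔ a = 1 − |0.70 − 0.70| = 1 − 0.00 = 1.00
(As expected: always 1 in Ł∞ since negation is involutive.)

1.00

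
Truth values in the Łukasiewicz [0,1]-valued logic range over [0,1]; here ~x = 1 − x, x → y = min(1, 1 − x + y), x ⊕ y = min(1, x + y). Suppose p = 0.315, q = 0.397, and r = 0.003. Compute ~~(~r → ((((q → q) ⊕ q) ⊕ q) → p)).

~r = 1 − 0.003 = 0.997
q → q = min(1, 1 − 0.397 + 0.397) = min(1, 1.000) = 1.000
(q → q) ⊕ q = min(1, 1.000 + 0.397) = min(1, 1.397) = 1.000
((q → q) ⊕ q) ⊕ q = min(1, 1.000 + 0.397) = min(1, 1.397) = 1.000
(((q → q) ⊕ q) ⊕ q) → p = min(1, 1 − 1.000 + 0.315) = min(1, 0.315) = 0.315
~r → ((((q → q) ⊕ q) ⊕ q) → p) = min(1, 1 − 0.997 + 0.315) = min(1, 0.318) = 0.318
~(~r → ((((q → q) ⊕ q) ⊕ q) → p)) = 1 − 0.318 = 0.682
~~(~r → ((((q → q) ⊕ q) ⊕ q) → p)) = 1 − 0.682 = 0.318

0.318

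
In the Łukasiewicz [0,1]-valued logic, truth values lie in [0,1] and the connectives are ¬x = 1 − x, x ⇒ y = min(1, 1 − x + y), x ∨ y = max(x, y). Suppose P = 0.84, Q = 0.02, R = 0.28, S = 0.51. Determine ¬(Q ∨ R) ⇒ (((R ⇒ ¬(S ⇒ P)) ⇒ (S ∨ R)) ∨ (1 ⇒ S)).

Q ∨ R = max(0.02, 0.28) = 0.28
¬(Q ∨ R) = 1 − 0.28 = 0.72
S ⇒ P = min(1, 1 − 0.51 + 0.84) = min(1, 1.33) = 1.00
¬(S ⇒ P) = 1 − 1.00 = 0.00
R ⇒ ¬(S ⇒ P) = min(1, 1 − 0.28 + 0.00) = min(1, 0.72) = 0.72
S ∨ R = max(0.51, 0.28) = 0.51
(R ⇒ ¬(S ⇒ P)) ⇒ (S ∨ R) = min(1, 1 − 0.72 + 0.51) = min(1, 0.79) = 0.79
1 ⇒ S = min(1, 1 − 1.00 + 0.51) = min(1, 0.51) = 0.51
((R ⇒ ¬(S ⇒ P)) ⇒ (S ∨ R)) ∨ (1 ⇒ S) = max(0.79, 0.51) = 0.79
¬(Q ∨ R) ⇒ (((R ⇒ ¬(S ⇒ P)) ⇒ (S ∨ R)) ∨ (1 ⇒ S)) = min(1, 1 − 0.72 + 0.79) = min(1, 1.07) = 1.00

1.00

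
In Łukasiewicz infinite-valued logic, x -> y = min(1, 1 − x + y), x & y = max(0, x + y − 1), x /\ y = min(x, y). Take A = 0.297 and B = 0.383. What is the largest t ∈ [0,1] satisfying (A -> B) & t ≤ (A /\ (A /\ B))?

0.297

A -> B = min(1, 1 − 0.297 + 0.383) = min(1, 1.086) = 1.000
So the left factor is A -> B = 1.000.
A /\ B = min(0.297, 0.383) = 0.297
A /\ (A /\ B) = min(0.297, 0.297) = 0.297
So the right-hand bound is A /\ (A /\ B) = 0.297.
The residuum of the Łukasiewicz t-norm gives the supremum: min(1, 1 − 1.000 + 0.297).
1 − 1.000 + 0.297 = 0.297, so t = min(1, 0.297) = 0.297.
Check: 1.000 & 0.297 = max(0, 0.297) = 0.297 ≤ 0.297.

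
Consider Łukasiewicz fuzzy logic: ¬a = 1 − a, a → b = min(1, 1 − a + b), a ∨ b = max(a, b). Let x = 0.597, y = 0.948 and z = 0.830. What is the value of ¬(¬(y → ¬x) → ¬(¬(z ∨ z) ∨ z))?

0.375

¬x = 1 − 0.597 = 0.403
y → ¬x = min(1, 1 − 0.948 + 0.403) = min(1, 0.455) = 0.455
¬(y → ¬x) = 1 − 0.455 = 0.545
z ∨ z = max(0.830, 0.830) = 0.830
¬(z ∨ z) = 1 − 0.830 = 0.170
¬(z ∨ z) ∨ z = max(0.170, 0.830) = 0.830
¬(¬(z ∨ z) ∨ z) = 1 − 0.830 = 0.170
¬(y → ¬x) → ¬(¬(z ∨ z) ∨ z) = min(1, 1 − 0.545 + 0.170) = min(1, 0.625) = 0.625
¬(¬(y → ¬x) → ¬(¬(z ∨ z) ∨ z)) = 1 − 0.625 = 0.375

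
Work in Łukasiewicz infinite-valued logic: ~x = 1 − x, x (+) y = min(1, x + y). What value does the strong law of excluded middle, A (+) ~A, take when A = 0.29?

~A = 1 − 0.29 = 0.71
A (+) ~A = min(1, 0.29 + 0.71) = min(1, 1.00) = 1.00
(As expected: always 1 in Ł∞ since a ⊕ (1−a) = 1.)

1.00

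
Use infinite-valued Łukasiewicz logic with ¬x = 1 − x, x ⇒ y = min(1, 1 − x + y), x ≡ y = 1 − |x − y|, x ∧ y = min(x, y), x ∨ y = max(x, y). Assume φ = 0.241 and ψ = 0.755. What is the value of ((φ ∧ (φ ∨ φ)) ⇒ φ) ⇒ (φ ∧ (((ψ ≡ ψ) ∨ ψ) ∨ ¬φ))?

φ ∨ φ = max(0.241, 0.241) = 0.241
φ ∧ (φ ∨ φ) = min(0.241, 0.241) = 0.241
(φ ∧ (φ ∨ φ)) ⇒ φ = min(1, 1 − 0.241 + 0.241) = min(1, 1.000) = 1.000
ψ ≡ ψ = 1 − |0.755 − 0.755| = 1 − 0.000 = 1.000
(ψ ≡ ψ) ∨ ψ = max(1.000, 0.755) = 1.000
¬φ = 1 − 0.241 = 0.759
((ψ ≡ ψ) ∨ ψ) ∨ ¬φ = max(1.000, 0.759) = 1.000
φ ∧ (((ψ ≡ ψ) ∨ ψ) ∨ ¬φ) = min(0.241, 1.000) = 0.241
((φ ∧ (φ ∨ φ)) ⇒ φ) ⇒ (φ ∧ (((ψ ≡ ψ) ∨ ψ) ∨ ¬φ)) = min(1, 1 − 1.000 + 0.241) = min(1, 0.241) = 0.241

0.241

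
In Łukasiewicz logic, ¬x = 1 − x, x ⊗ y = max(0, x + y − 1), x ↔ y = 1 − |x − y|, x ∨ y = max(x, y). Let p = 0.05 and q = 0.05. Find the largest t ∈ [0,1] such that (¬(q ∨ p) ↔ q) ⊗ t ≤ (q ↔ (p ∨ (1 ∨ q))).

q ∨ p = max(0.05, 0.05) = 0.05
¬(q ∨ p) = 1 − 0.05 = 0.95
¬(q ∨ p) ↔ q = 1 − |0.95 − 0.05| = 1 − 0.90 = 0.10
So the left factor is ¬(q ∨ p) ↔ q = 0.10.
1 ∨ q = max(1.00, 0.05) = 1.00
p ∨ (1 ∨ q) = max(0.05, 1.00) = 1.00
q ↔ (p ∨ (1 ∨ q)) = 1 − |0.05 − 1.00| = 1 − 0.95 = 0.05
So the right-hand bound is q ↔ (p ∨ (1 ∨ q)) = 0.05.
The residuum of the Łukasiewicz t-norm gives the supremum: min(1, 1 − 0.10 + 0.05).
1 − 0.10 + 0.05 = 0.95, so t = min(1, 0.95) = 0.95.
Check: 0.10 ⊗ 0.95 = max(0, 0.05) = 0.05 ≤ 0.05.

0.95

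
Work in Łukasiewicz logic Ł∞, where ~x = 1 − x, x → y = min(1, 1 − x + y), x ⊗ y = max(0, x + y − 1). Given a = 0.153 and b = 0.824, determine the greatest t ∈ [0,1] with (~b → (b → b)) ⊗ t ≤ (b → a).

0.329

~b = 1 − 0.824 = 0.176
b → b = min(1, 1 − 0.824 + 0.824) = min(1, 1.000) = 1.000
~b → (b → b) = min(1, 1 − 0.176 + 1.000) = min(1, 1.824) = 1.000
So the left factor is ~b → (b → b) = 1.000.
b → a = min(1, 1 − 0.824 + 0.153) = min(1, 0.329) = 0.329
So the right-hand bound is b → a = 0.329.
The residuum of the Łukasiewicz t-norm gives the supremum: min(1, 1 − 1.000 + 0.329).
1 − 1.000 + 0.329 = 0.329, so t = min(1, 0.329) = 0.329.
Check: 1.000 ⊗ 0.329 = max(0, 0.329) = 0.329 ≤ 0.329.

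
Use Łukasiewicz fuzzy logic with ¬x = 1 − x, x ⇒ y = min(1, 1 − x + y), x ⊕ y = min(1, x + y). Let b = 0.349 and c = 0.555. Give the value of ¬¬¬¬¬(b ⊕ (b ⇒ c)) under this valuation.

0.000

b ⇒ c = min(1, 1 − 0.349 + 0.555) = min(1, 1.206) = 1.000
b ⊕ (b ⇒ c) = min(1, 0.349 + 1.000) = min(1, 1.349) = 1.000
¬(b ⊕ (b ⇒ c)) = 1 − 1.000 = 0.000
¬¬(b ⊕ (b ⇒ c)) = 1 − 0.000 = 1.000
¬¬¬(b ⊕ (b ⇒ c)) = 1 − 1.000 = 0.000
¬¬¬¬(b ⊕ (b ⇒ c)) = 1 − 0.000 = 1.000
¬¬¬¬¬(b ⊕ (b ⇒ c)) = 1 − 1.000 = 0.000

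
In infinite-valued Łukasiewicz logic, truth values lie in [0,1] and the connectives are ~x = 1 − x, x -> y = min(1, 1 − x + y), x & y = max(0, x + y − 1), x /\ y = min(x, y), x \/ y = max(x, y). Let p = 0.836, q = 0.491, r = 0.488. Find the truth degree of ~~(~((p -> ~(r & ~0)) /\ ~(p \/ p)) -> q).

~0 = 1 − 0.000 = 1.000
r & ~0 = max(0, 0.488 + 1.000 − 1) = max(0, 0.488) = 0.488
~(r & ~0) = 1 − 0.488 = 0.512
p -> ~(r & ~0) = min(1, 1 − 0.836 + 0.512) = min(1, 0.676) = 0.676
p \/ p = max(0.836, 0.836) = 0.836
~(p \/ p) = 1 − 0.836 = 0.164
(p -> ~(r & ~0)) /\ ~(p \/ p) = min(0.676, 0.164) = 0.164
~((p -> ~(r & ~0)) /\ ~(p \/ p)) = 1 − 0.164 = 0.836
~((p -> ~(r & ~0)) /\ ~(p \/ p)) -> q = min(1, 1 − 0.836 + 0.491) = min(1, 0.655) = 0.655
~(~((p -> ~(r & ~0)) /\ ~(p \/ p)) -> q) = 1 − 0.655 = 0.345
~~(~((p -> ~(r & ~0)) /\ ~(p \/ p)) -> q) = 1 − 0.345 = 0.655

0.655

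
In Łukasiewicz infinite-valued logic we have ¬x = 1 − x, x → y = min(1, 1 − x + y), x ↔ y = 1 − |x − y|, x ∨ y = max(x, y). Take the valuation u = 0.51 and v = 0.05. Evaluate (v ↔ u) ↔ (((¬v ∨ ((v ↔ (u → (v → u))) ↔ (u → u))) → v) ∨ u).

v ↔ u = 1 − |0.05 − 0.51| = 1 − 0.46 = 0.54
¬v = 1 − 0.05 = 0.95
v → u = min(1, 1 − 0.05 + 0.51) = min(1, 1.46) = 1.00
u → (v → u) = min(1, 1 − 0.51 + 1.00) = min(1, 1.49) = 1.00
v ↔ (u → (v → u)) = 1 − |0.05 − 1.00| = 1 − 0.95 = 0.05
u → u = min(1, 1 − 0.51 + 0.51) = min(1, 1.00) = 1.00
(v ↔ (u → (v → u))) ↔ (u → u) = 1 − |0.05 − 1.00| = 1 − 0.95 = 0.05
¬v ∨ ((v ↔ (u → (v → u))) ↔ (u → u)) = max(0.95, 0.05) = 0.95
(¬v ∨ ((v ↔ (u → (v → u))) ↔ (u → u))) → v = min(1, 1 − 0.95 + 0.05) = min(1, 0.10) = 0.10
((¬v ∨ ((v ↔ (u → (v → u))) ↔ (u → u))) → v) ∨ u = max(0.10, 0.51) = 0.51
(v ↔ u) ↔ (((¬v ∨ ((v ↔ (u → (v → u))) ↔ (u → u))) → v) ∨ u) = 1 − |0.54 − 0.51| = 1 − 0.03 = 0.97

0.97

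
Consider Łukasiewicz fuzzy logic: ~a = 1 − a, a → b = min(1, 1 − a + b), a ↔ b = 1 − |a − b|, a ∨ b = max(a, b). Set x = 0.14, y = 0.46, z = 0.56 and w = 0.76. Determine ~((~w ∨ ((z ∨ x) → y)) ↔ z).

0.34

~w = 1 − 0.76 = 0.24
z ∨ x = max(0.56, 0.14) = 0.56
(z ∨ x) → y = min(1, 1 − 0.56 + 0.46) = min(1, 0.90) = 0.90
~w ∨ ((z ∨ x) → y) = max(0.24, 0.90) = 0.90
(~w ∨ ((z ∨ x) → y)) ↔ z = 1 − |0.90 − 0.56| = 1 − 0.34 = 0.66
~((~w ∨ ((z ∨ x) → y)) ↔ z) = 1 − 0.66 = 0.34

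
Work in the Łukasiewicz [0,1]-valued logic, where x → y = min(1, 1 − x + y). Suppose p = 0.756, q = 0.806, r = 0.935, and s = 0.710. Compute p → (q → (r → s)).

1.000

r → s = min(1, 1 − 0.935 + 0.710) = min(1, 0.775) = 0.775
q → (r → s) = min(1, 1 − 0.806 + 0.775) = min(1, 0.969) = 0.969
p → (q → (r → s)) = min(1, 1 − 0.756 + 0.969) = min(1, 1.213) = 1.000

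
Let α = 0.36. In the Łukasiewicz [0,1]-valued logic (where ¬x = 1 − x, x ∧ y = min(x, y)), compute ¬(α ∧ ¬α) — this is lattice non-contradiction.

0.64

¬α = 1 − 0.36 = 0.64
α ∧ ¬α = min(0.36, 0.64) = 0.36
¬(α ∧ ¬α) = 1 − 0.36 = 0.64
(The value 0.64 < 1 shows this instance is not satisfied; not a Ł∞-tautology — its value is 1 − min(a, 1−a).)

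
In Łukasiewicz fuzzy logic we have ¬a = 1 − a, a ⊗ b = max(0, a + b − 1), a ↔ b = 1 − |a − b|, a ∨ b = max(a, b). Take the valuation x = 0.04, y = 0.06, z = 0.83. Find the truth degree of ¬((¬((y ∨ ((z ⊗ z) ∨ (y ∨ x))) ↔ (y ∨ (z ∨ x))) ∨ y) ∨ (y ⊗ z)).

z ⊗ z = max(0, 0.83 + 0.83 − 1) = max(0, 0.66) = 0.66
y ∨ x = max(0.06, 0.04) = 0.06
(z ⊗ z) ∨ (y ∨ x) = max(0.66, 0.06) = 0.66
y ∨ ((z ⊗ z) ∨ (y ∨ x)) = max(0.06, 0.66) = 0.66
z ∨ x = max(0.83, 0.04) = 0.83
y ∨ (z ∨ x) = max(0.06, 0.83) = 0.83
(y ∨ ((z ⊗ z) ∨ (y ∨ x))) ↔ (y ∨ (z ∨ x)) = 1 − |0.66 − 0.83| = 1 − 0.17 = 0.83
¬((y ∨ ((z ⊗ z) ∨ (y ∨ x))) ↔ (y ∨ (z ∨ x))) = 1 − 0.83 = 0.17
¬((y ∨ ((z ⊗ z) ∨ (y ∨ x))) ↔ (y ∨ (z ∨ x))) ∨ y = max(0.17, 0.06) = 0.17
y ⊗ z = max(0, 0.06 + 0.83 − 1) = max(0, -0.11) = 0.00
(¬((y ∨ ((z ⊗ z) ∨ (y ∨ x))) ↔ (y ∨ (z ∨ x))) ∨ y) ∨ (y ⊗ z) = max(0.17, 0.00) = 0.17
¬((¬((y ∨ ((z ⊗ z) ∨ (y ∨ x))) ↔ (y ∨ (z ∨ x))) ∨ y) ∨ (y ⊗ z)) = 1 − 0.17 = 0.83

0.83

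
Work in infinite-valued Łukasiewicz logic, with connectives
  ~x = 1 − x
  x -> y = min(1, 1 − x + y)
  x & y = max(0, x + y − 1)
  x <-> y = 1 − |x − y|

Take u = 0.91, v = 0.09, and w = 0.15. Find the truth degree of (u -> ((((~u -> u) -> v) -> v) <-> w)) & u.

0.15

~u = 1 − 0.91 = 0.09
~u -> u = min(1, 1 − 0.09 + 0.91) = min(1, 1.82) = 1.00
(~u -> u) -> v = min(1, 1 − 1.00 + 0.09) = min(1, 0.09) = 0.09
((~u -> u) -> v) -> v = min(1, 1 − 0.09 + 0.09) = min(1, 1.00) = 1.00
(((~u -> u) -> v) -> v) <-> w = 1 − |1.00 − 0.15| = 1 − 0.85 = 0.15
u -> ((((~u -> u) -> v) -> v) <-> w) = min(1, 1 − 0.91 + 0.15) = min(1, 0.24) = 0.24
(u -> ((((~u -> u) -> v) -> v) <-> w)) & u = max(0, 0.24 + 0.91 − 1) = max(0, 0.15) = 0.15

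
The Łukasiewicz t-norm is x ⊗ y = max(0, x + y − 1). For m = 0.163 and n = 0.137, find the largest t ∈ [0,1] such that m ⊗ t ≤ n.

The residuum of the Łukasiewicz t-norm gives the supremum: min(1, 1 − 0.163 + 0.137).
1 − 0.163 + 0.137 = 0.974, so t = min(1, 0.974) = 0.974.
Check: 0.163 ⊗ 0.974 = max(0, 0.137) = 0.137 ≤ 0.137.

0.974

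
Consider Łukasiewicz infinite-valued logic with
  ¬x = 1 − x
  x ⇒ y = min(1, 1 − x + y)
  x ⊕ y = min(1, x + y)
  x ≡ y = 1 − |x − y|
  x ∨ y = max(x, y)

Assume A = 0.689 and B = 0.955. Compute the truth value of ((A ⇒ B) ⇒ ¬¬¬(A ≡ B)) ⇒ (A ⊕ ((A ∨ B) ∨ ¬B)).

1.000

A ⇒ B = min(1, 1 − 0.689 + 0.955) = min(1, 1.266) = 1.000
A ≡ B = 1 − |0.689 − 0.955| = 1 − 0.266 = 0.734
¬(A ≡ B) = 1 − 0.734 = 0.266
¬¬(A ≡ B) = 1 − 0.266 = 0.734
¬¬¬(A ≡ B) = 1 − 0.734 = 0.266
(A ⇒ B) ⇒ ¬¬¬(A ≡ B) = min(1, 1 − 1.000 + 0.266) = min(1, 0.266) = 0.266
A ∨ B = max(0.689, 0.955) = 0.955
¬B = 1 − 0.955 = 0.045
(A ∨ B) ∨ ¬B = max(0.955, 0.045) = 0.955
A ⊕ ((A ∨ B) ∨ ¬B) = min(1, 0.689 + 0.955) = min(1, 1.644) = 1.000
((A ⇒ B) ⇒ ¬¬¬(A ≡ B)) ⇒ (A ⊕ ((A ∨ B) ∨ ¬B)) = min(1, 1 − 0.266 + 1.000) = min(1, 1.734) = 1.000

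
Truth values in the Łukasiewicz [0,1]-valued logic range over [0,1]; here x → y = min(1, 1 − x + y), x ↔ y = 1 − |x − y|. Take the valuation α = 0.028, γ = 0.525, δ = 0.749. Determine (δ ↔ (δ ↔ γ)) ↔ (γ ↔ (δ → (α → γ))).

δ ↔ γ = 1 − |0.749 − 0.525| = 1 − 0.224 = 0.776
δ ↔ (δ ↔ γ) = 1 − |0.749 − 0.776| = 1 − 0.027 = 0.973
α → γ = min(1, 1 − 0.028 + 0.525) = min(1, 1.497) = 1.000
δ → (α → γ) = min(1, 1 − 0.749 + 1.000) = min(1, 1.251) = 1.000
γ ↔ (δ → (α → γ)) = 1 − |0.525 − 1.000| = 1 − 0.475 = 0.525
(δ ↔ (δ ↔ γ)) ↔ (γ ↔ (δ → (α → γ))) = 1 − |0.973 − 0.525| = 1 − 0.448 = 0.552

0.552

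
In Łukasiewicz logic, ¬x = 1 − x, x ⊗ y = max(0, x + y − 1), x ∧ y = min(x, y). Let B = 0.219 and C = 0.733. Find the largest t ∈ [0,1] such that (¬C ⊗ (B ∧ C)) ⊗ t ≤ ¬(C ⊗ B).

1.000

¬C = 1 − 0.733 = 0.267
B ∧ C = min(0.219, 0.733) = 0.219
¬C ⊗ (B ∧ C) = max(0, 0.267 + 0.219 − 1) = max(0, -0.514) = 0.000
So the left factor is ¬C ⊗ (B ∧ C) = 0.000.
C ⊗ B = max(0, 0.733 + 0.219 − 1) = max(0, -0.048) = 0.000
¬(C ⊗ B) = 1 − 0.000 = 1.000
So the right-hand bound is ¬(C ⊗ B) = 1.000.
The residuum of the Łukasiewicz t-norm gives the supremum: min(1, 1 − 0.000 + 1.000).
1 − 0.000 + 1.000 = 2.000, so t = min(1, 2.000) = 1.000.
Check: 0.000 ⊗ 1.000 = max(0, 0.000) = 0.000 ≤ 1.000.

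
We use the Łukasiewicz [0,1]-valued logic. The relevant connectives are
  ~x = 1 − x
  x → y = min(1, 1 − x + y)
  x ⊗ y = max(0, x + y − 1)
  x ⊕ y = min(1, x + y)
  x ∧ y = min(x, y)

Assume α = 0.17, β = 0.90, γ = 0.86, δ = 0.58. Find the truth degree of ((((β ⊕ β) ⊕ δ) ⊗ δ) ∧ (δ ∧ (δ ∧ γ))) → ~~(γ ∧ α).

β ⊕ β = min(1, 0.90 + 0.90) = min(1, 1.80) = 1.00
(β ⊕ β) ⊕ δ = min(1, 1.00 + 0.58) = min(1, 1.58) = 1.00
((β ⊕ β) ⊕ δ) ⊗ δ = max(0, 1.00 + 0.58 − 1) = max(0, 0.58) = 0.58
δ ∧ γ = min(0.58, 0.86) = 0.58
δ ∧ (δ ∧ γ) = min(0.58, 0.58) = 0.58
(((β ⊕ β) ⊕ δ) ⊗ δ) ∧ (δ ∧ (δ ∧ γ)) = min(0.58, 0.58) = 0.58
γ ∧ α = min(0.86, 0.17) = 0.17
~(γ ∧ α) = 1 − 0.17 = 0.83
~~(γ ∧ α) = 1 − 0.83 = 0.17
((((β ⊕ β) ⊕ δ) ⊗ δ) ∧ (δ ∧ (δ ∧ γ))) → ~~(γ ∧ α) = min(1, 1 − 0.58 + 0.17) = min(1, 0.59) = 0.59

0.59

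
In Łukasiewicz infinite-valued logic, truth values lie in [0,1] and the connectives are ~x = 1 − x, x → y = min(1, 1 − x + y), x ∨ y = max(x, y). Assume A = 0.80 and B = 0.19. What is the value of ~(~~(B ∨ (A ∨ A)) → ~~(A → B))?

A ∨ A = max(0.80, 0.80) = 0.80
B ∨ (A ∨ A) = max(0.19, 0.80) = 0.80
~(B ∨ (A ∨ A)) = 1 − 0.80 = 0.20
~~(B ∨ (A ∨ A)) = 1 − 0.20 = 0.80
A → B = min(1, 1 − 0.80 + 0.19) = min(1, 0.39) = 0.39
~(A → B) = 1 − 0.39 = 0.61
~~(A → B) = 1 − 0.61 = 0.39
~~(B ∨ (A ∨ A)) → ~~(A → B) = min(1, 1 − 0.80 + 0.39) = min(1, 0.59) = 0.59
~(~~(B ∨ (A ∨ A)) → ~~(A → B)) = 1 − 0.59 = 0.41

0.41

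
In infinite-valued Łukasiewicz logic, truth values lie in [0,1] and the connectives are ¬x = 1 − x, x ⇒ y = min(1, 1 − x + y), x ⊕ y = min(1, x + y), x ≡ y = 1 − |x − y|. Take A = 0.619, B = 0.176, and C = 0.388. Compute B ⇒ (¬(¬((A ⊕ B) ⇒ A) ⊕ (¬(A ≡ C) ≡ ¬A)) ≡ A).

1.000

A ⊕ B = min(1, 0.619 + 0.176) = min(1, 0.795) = 0.795
(A ⊕ B) ⇒ A = min(1, 1 − 0.795 + 0.619) = min(1, 0.824) = 0.824
¬((A ⊕ B) ⇒ A) = 1 − 0.824 = 0.176
A ≡ C = 1 − |0.619 − 0.388| = 1 − 0.231 = 0.769
¬(A ≡ C) = 1 − 0.769 = 0.231
¬A = 1 − 0.619 = 0.381
¬(A ≡ C) ≡ ¬A = 1 − |0.231 − 0.381| = 1 − 0.150 = 0.850
¬((A ⊕ B) ⇒ A) ⊕ (¬(A ≡ C) ≡ ¬A) = min(1, 0.176 + 0.850) = min(1, 1.026) = 1.000
¬(¬((A ⊕ B) ⇒ A) ⊕ (¬(A ≡ C) ≡ ¬A)) = 1 − 1.000 = 0.000
¬(¬((A ⊕ B) ⇒ A) ⊕ (¬(A ≡ C) ≡ ¬A)) ≡ A = 1 − |0.000 − 0.619| = 1 − 0.619 = 0.381
B ⇒ (¬(¬((A ⊕ B) ⇒ A) ⊕ (¬(A ≡ C) ≡ ¬A)) ≡ A) = min(1, 1 − 0.176 + 0.381) = min(1, 1.205) = 1.000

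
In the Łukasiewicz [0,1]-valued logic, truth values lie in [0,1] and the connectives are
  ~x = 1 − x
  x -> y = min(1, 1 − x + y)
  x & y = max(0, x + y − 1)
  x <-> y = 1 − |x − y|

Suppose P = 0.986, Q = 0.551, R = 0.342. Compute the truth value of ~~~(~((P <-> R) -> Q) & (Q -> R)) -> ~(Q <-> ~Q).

P <-> R = 1 − |0.986 − 0.342| = 1 − 0.644 = 0.356
(P <-> R) -> Q = min(1, 1 − 0.356 + 0.551) = min(1, 1.195) = 1.000
~((P <-> R) -> Q) = 1 − 1.000 = 0.000
Q -> R = min(1, 1 − 0.551 + 0.342) = min(1, 0.791) = 0.791
~((P <-> R) -> Q) & (Q -> R) = max(0, 0.000 + 0.791 − 1) = max(0, -0.209) = 0.000
~(~((P <-> R) -> Q) & (Q -> R)) = 1 − 0.000 = 1.000
~~(~((P <-> R) -> Q) & (Q -> R)) = 1 − 1.000 = 0.000
~~~(~((P <-> R) -> Q) & (Q -> R)) = 1 − 0.000 = 1.000
~Q = 1 − 0.551 = 0.449
Q <-> ~Q = 1 − |0.551 − 0.449| = 1 − 0.102 = 0.898
~(Q <-> ~Q) = 1 − 0.898 = 0.102
~~~(~((P <-> R) -> Q) & (Q -> R)) -> ~(Q <-> ~Q) = min(1, 1 − 1.000 + 0.102) = min(1, 0.102) = 0.102

0.102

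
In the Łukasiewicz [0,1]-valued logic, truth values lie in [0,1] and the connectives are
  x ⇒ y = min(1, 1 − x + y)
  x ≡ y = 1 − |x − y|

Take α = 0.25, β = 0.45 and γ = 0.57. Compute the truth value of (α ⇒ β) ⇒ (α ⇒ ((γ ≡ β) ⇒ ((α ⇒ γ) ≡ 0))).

0.87

α ⇒ β = min(1, 1 − 0.25 + 0.45) = min(1, 1.20) = 1.00
γ ≡ β = 1 − |0.57 − 0.45| = 1 − 0.12 = 0.88
α ⇒ γ = min(1, 1 − 0.25 + 0.57) = min(1, 1.32) = 1.00
(α ⇒ γ) ≡ 0 = 1 − |1.00 − 0.00| = 1 − 1.00 = 0.00
(γ ≡ β) ⇒ ((α ⇒ γ) ≡ 0) = min(1, 1 − 0.88 + 0.00) = min(1, 0.12) = 0.12
α ⇒ ((γ ≡ β) ⇒ ((α ⇒ γ) ≡ 0)) = min(1, 1 − 0.25 + 0.12) = min(1, 0.87) = 0.87
(α ⇒ β) ⇒ (α ⇒ ((γ ≡ β) ⇒ ((α ⇒ γ) ≡ 0))) = min(1, 1 − 1.00 + 0.87) = min(1, 0.87) = 0.87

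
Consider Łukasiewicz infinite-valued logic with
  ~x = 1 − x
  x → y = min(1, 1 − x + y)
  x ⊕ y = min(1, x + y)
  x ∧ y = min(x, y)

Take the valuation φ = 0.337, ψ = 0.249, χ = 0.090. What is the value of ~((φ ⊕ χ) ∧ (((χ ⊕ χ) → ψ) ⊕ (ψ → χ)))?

φ ⊕ χ = min(1, 0.337 + 0.090) = min(1, 0.427) = 0.427
χ ⊕ χ = min(1, 0.090 + 0.090) = min(1, 0.180) = 0.180
(χ ⊕ χ) → ψ = min(1, 1 − 0.180 + 0.249) = min(1, 1.069) = 1.000
ψ → χ = min(1, 1 − 0.249 + 0.090) = min(1, 0.841) = 0.841
((χ ⊕ χ) → ψ) ⊕ (ψ → χ) = min(1, 1.000 + 0.841) = min(1, 1.841) = 1.000
(φ ⊕ χ) ∧ (((χ ⊕ χ) → ψ) ⊕ (ψ → χ)) = min(0.427, 1.000) = 0.427
~((φ ⊕ χ) ∧ (((χ ⊕ χ) → ψ) ⊕ (ψ → χ))) = 1 − 0.427 = 0.573

0.573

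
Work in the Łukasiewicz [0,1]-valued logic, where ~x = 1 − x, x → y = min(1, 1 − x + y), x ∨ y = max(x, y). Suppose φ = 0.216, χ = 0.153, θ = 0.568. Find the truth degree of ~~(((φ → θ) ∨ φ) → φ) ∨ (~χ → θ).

0.721

φ → θ = min(1, 1 − 0.216 + 0.568) = min(1, 1.352) = 1.000
(φ → θ) ∨ φ = max(1.000, 0.216) = 1.000
((φ → θ) ∨ φ) → φ = min(1, 1 − 1.000 + 0.216) = min(1, 0.216) = 0.216
~(((φ → θ) ∨ φ) → φ) = 1 − 0.216 = 0.784
~~(((φ → θ) ∨ φ) → φ) = 1 − 0.784 = 0.216
~χ = 1 − 0.153 = 0.847
~χ → θ = min(1, 1 − 0.847 + 0.568) = min(1, 0.721) = 0.721
~~(((φ → θ) ∨ φ) → φ) ∨ (~χ → θ) = max(0.216, 0.721) = 0.721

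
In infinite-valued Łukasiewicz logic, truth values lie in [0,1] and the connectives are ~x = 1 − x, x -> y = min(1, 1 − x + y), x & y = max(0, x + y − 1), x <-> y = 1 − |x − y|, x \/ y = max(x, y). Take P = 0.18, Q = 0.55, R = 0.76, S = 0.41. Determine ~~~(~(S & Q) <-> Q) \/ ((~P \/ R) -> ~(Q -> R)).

S & Q = max(0, 0.41 + 0.55 − 1) = max(0, -0.04) = 0.00
~(S & Q) = 1 − 0.00 = 1.00
~(S & Q) <-> Q = 1 − |1.00 − 0.55| = 1 − 0.45 = 0.55
~(~(S & Q) <-> Q) = 1 − 0.55 = 0.45
~~(~(S & Q) <-> Q) = 1 − 0.45 = 0.55
~~~(~(S & Q) <-> Q) = 1 − 0.55 = 0.45
~P = 1 − 0.18 = 0.82
~P \/ R = max(0.82, 0.76) = 0.82
Q -> R = min(1, 1 − 0.55 + 0.76) = min(1, 1.21) = 1.00
~(Q -> R) = 1 − 1.00 = 0.00
(~P \/ R) -> ~(Q -> R) = min(1, 1 − 0.82 + 0.00) = min(1, 0.18) = 0.18
~~~(~(S & Q) <-> Q) \/ ((~P \/ R) -> ~(Q -> R)) = max(0.45, 0.18) = 0.45

0.45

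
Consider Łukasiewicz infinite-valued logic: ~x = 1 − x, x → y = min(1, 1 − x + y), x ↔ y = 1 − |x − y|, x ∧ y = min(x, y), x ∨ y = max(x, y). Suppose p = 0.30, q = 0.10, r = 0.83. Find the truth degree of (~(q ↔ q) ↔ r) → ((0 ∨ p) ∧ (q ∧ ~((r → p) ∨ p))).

q ↔ q = 1 − |0.10 − 0.10| = 1 − 0.00 = 1.00
~(q ↔ q) = 1 − 1.00 = 0.00
~(q ↔ q) ↔ r = 1 − |0.00 − 0.83| = 1 − 0.83 = 0.17
0 ∨ p = max(0.00, 0.30) = 0.30
r → p = min(1, 1 − 0.83 + 0.30) = min(1, 0.47) = 0.47
(r → p) ∨ p = max(0.47, 0.30) = 0.47
~((r → p) ∨ p) = 1 − 0.47 = 0.53
q ∧ ~((r → p) ∨ p) = min(0.10, 0.53) = 0.10
(0 ∨ p) ∧ (q ∧ ~((r → p) ∨ p)) = min(0.30, 0.10) = 0.10
(~(q ↔ q) ↔ r) → ((0 ∨ p) ∧ (q ∧ ~((r → p) ∨ p))) = min(1, 1 − 0.17 + 0.10) = min(1, 0.93) = 0.93

0.93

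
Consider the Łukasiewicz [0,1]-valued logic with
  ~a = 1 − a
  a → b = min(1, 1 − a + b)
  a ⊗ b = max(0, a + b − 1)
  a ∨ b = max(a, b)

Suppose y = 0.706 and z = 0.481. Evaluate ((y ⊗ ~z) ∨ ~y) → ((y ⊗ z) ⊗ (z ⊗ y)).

~z = 1 − 0.481 = 0.519
y ⊗ ~z = max(0, 0.706 + 0.519 − 1) = max(0, 0.225) = 0.225
~y = 1 − 0.706 = 0.294
(y ⊗ ~z) ∨ ~y = max(0.225, 0.294) = 0.294
y ⊗ z = max(0, 0.706 + 0.481 − 1) = max(0, 0.187) = 0.187
z ⊗ y = max(0, 0.481 + 0.706 − 1) = max(0, 0.187) = 0.187
(y ⊗ z) ⊗ (z ⊗ y) = max(0, 0.187 + 0.187 − 1) = max(0, -0.626) = 0.000
((y ⊗ ~z) ∨ ~y) → ((y ⊗ z) ⊗ (z ⊗ y)) = min(1, 1 − 0.294 + 0.000) = min(1, 0.706) = 0.706

0.706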